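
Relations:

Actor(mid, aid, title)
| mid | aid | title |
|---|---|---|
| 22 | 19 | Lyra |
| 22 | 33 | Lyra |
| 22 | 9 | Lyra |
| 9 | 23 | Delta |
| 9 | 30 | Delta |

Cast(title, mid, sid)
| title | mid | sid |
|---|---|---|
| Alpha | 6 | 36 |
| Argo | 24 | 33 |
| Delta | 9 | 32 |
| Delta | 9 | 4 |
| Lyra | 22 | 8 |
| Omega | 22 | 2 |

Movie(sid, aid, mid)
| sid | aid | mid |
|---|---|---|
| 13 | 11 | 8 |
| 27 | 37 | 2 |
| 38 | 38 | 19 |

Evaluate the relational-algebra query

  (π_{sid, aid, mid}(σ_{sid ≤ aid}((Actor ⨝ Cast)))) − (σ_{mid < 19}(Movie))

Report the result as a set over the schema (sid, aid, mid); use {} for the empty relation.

Natural join on mid, title: {(22, 19, Lyra, 8), (22, 33, Lyra, 8), (22, 9, Lyra, 8), (9, 23, Delta, 32), (9, 23, Delta, 4), (9, 30, Delta, 32), (9, 30, Delta, 4)}
Apply σ_{sid ≤ aid}; surviving tuples: {(22, 19, Lyra, 8), (22, 33, Lyra, 8), (22, 9, Lyra, 8), (9, 23, Delta, 4), (9, 30, Delta, 4)}
Projecting to sid, aid, mid: {(4, 23, 9), (4, 30, 9), (8, 19, 22), (8, 33, 22), (8, 9, 22)}
Apply σ_{mid < 19}; surviving tuples: {(13, 11, 8), (27, 37, 2)}
Difference: {(4, 23, 9), (4, 30, 9), (8, 19, 22), (8, 33, 22), (8, 9, 22)} with {(13, 11, 8), (27, 37, 2)} → {(4, 23, 9), (4, 30, 9), (8, 19, 22), (8, 33, 22), (8, 9, 22)}

{(4, 23, 9), (4, 30, 9), (8, 19, 22), (8, 33, 22), (8, 9, 22)}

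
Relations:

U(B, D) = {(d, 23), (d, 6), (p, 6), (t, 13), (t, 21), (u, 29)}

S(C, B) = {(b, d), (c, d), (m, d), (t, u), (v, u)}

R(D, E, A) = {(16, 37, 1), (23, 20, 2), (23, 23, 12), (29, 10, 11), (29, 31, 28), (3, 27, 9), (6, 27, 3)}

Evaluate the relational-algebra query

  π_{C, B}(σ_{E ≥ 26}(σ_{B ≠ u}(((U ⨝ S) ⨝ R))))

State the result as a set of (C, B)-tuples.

Joining U and S on B yields {(d, 23, b), (d, 23, c), (d, 23, m), (d, 6, b), (d, 6, c), (d, 6, m), (u, 29, t), (u, 29, v)}.
Joining (U ⨝ S) and R on D yields {(d, 23, b, 20, 2), (d, 23, b, 23, 12), (d, 23, c, 20, 2), (d, 23, c, 23, 12), (d, 23, m, 20, 2), (d, 23, m, 23, 12), (d, 6, b, 27, 3), (d, 6, c, 27, 3), (d, 6, m, 27, 3), (u, 29, t, 10, 11), (u, 29, t, 31, 28), (u, 29, v, 10, 11), (u, 29, v, 31, 28)}.
Selection B ≠ u: {(d, 23, b, 20, 2), (d, 23, b, 23, 12), (d, 23, c, 20, 2), (d, 23, c, 23, 12), (d, 23, m, 20, 2), (d, 23, m, 23, 12), (d, 6, b, 27, 3), (d, 6, c, 27, 3), (d, 6, m, 27, 3)}
Selection E ≥ 26: {(d, 6, b, 27, 3), (d, 6, c, 27, 3), (d, 6, m, 27, 3)}
π[C, B]: project onto (C, B) → {(b, d), (c, d), (m, d)}

{(b, d), (c, d), (m, d)}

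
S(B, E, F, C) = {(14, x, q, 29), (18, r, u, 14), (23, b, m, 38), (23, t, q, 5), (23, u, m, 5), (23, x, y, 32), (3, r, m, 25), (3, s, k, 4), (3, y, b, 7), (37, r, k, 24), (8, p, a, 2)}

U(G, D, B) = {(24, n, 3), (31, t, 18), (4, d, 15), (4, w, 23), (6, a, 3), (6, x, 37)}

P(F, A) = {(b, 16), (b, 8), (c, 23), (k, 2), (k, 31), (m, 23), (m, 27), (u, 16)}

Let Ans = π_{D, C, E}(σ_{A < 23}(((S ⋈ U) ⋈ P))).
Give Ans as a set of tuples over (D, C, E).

{(a, 4, s), (a, 7, y), (n, 4, s), (n, 7, y), (t, 14, r), (x, 24, r)}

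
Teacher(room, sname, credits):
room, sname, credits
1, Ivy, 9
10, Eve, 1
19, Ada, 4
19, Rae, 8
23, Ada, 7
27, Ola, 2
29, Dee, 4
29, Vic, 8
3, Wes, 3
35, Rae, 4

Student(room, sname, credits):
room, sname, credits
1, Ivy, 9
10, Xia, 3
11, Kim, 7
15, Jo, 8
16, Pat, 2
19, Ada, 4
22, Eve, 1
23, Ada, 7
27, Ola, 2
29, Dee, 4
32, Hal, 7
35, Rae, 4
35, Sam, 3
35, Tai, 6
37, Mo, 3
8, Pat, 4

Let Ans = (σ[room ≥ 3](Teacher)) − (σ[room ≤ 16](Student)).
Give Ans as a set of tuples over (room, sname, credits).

σ[room ≥ 3]: keep tuples satisfying room ≥ 3 → {(10, Eve, 1), (19, Ada, 4), (19, Rae, 8), (23, Ada, 7), (27, Ola, 2), (29, Dee, 4), (29, Vic, 8), (3, Wes, 3), (35, Rae, 4)}
σ[room ≤ 16]: keep tuples satisfying room ≤ 16 → {(1, Ivy, 9), (10, Xia, 3), (11, Kim, 7), (15, Jo, 8), (16, Pat, 2), (8, Pat, 4)}
Difference: {(10, Eve, 1), (19, Ada, 4), (19, Rae, 8), (23, Ada, 7), (27, Ola, 2), (29, Dee, 4), (29, Vic, 8), (3, Wes, 3), (35, Rae, 4)} with {(1, Ivy, 9), (10, Xia, 3), (11, Kim, 7), (15, Jo, 8), (16, Pat, 2), (8, Pat, 4)} → {(10, Eve, 1), (19, Ada, 4), (19, Rae, 8), (23, Ada, 7), (27, Ola, 2), (29, Dee, 4), (29, Vic, 8), (3, Wes, 3), (35, Rae, 4)}

{(10, Eve, 1), (19, Ada, 4), (19, Rae, 8), (23, Ada, 7), (27, Ola, 2), (29, Dee, 4), (29, Vic, 8), (3, Wes, 3), (35, Rae, 4)}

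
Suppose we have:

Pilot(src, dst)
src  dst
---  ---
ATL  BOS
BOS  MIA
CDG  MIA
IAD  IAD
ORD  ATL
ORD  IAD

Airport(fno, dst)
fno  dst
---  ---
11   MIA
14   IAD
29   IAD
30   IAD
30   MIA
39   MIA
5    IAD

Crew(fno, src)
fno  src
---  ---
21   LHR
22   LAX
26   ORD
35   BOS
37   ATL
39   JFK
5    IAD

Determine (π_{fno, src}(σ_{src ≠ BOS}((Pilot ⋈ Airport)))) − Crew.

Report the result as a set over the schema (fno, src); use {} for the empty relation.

Joining Pilot and Airport on dst yields {(BOS, MIA, 11), (BOS, MIA, 30), (BOS, MIA, 39), (CDG, MIA, 11), (CDG, MIA, 30), (CDG, MIA, 39), (IAD, IAD, 14), (IAD, IAD, 29), (IAD, IAD, 30), (IAD, IAD, 5), (ORD, IAD, 14), (ORD, IAD, 29), (ORD, IAD, 30), (ORD, IAD, 5)}.
Selection src ≠ BOS: {(CDG, MIA, 11), (CDG, MIA, 30), (CDG, MIA, 39), (IAD, IAD, 14), (IAD, IAD, 29), (IAD, IAD, 30), (IAD, IAD, 5), (ORD, IAD, 14), (ORD, IAD, 29), (ORD, IAD, 30), (ORD, IAD, 5)}
Projecting to fno, src: {(11, CDG), (14, IAD), (14, ORD), (29, IAD), (29, ORD), (30, CDG), (30, IAD), (30, ORD), (39, CDG), (5, IAD), (5, ORD)}
Set difference of the two operands is {(11, CDG), (14, IAD), (14, ORD), (29, IAD), (29, ORD), (30, CDG), (30, IAD), (30, ORD), (39, CDG), (5, ORD)}.

{(11, CDG), (14, IAD), (14, ORD), (29, IAD), (29, ORD), (30, CDG), (30, IAD), (30, ORD), (39, CDG), (5, ORD)}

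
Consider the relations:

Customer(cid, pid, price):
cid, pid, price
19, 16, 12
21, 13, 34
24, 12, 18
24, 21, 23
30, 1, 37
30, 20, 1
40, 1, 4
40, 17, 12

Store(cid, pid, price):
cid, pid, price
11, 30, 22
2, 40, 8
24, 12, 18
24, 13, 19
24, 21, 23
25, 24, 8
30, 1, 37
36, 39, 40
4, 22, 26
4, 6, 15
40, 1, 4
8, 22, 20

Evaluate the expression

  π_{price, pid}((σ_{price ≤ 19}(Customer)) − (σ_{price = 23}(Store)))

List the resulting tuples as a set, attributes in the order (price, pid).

Apply σ_{price ≤ 19}; surviving tuples: {(19, 16, 12), (24, 12, 18), (30, 20, 1), (40, 1, 4), (40, 17, 12)}
Apply σ_{price = 23}; surviving tuples: {(24, 21, 23)}
Set difference of the two operands is {(19, 16, 12), (24, 12, 18), (30, 20, 1), (40, 1, 4), (40, 17, 12)}.
π[price, pid]: project onto (price, pid) → {(1, 20), (12, 16), (12, 17), (18, 12), (4, 1)}

{(1, 20), (12, 16), (12, 17), (18, 12), (4, 1)}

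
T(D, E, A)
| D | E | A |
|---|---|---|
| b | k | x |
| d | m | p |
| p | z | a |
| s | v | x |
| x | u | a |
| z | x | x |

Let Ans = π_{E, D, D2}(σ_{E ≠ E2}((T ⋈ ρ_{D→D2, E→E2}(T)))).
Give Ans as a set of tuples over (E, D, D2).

ρ[D→D2, E→E2]: schema becomes (D2, E2, A); tuples unchanged.
T ⋈ ρ_{D→D2, E→E2}(T) (natural join on A): {(b, k, x, b, k), (b, k, x, s, v), (b, k, x, z, x), (d, m, p, d, m), (p, z, a, p, z), (p, z, a, x, u), (s, v, x, b, k), (s, v, x, s, v), (s, v, x, z, x), (x, u, a, p, z), (x, u, a, x, u), (z, x, x, b, k), (z, x, x, s, v), (z, x, x, z, x)}
Filtering on E ≠ E2 leaves {(b, k, x, s, v), (b, k, x, z, x), (p, z, a, x, u), (s, v, x, b, k), (s, v, x, z, x), (x, u, a, p, z), (z, x, x, b, k), (z, x, x, s, v)}.
Projecting to E, D, D2: {(k, b, s), (k, b, z), (u, x, p), (v, s, b), (v, s, z), (x, z, b), (x, z, s), (z, p, x)}

{(k, b, s), (k, b, z), (u, x, p), (v, s, b), (v, s, z), (x, z, b), (x, z, s), (z, p, x)}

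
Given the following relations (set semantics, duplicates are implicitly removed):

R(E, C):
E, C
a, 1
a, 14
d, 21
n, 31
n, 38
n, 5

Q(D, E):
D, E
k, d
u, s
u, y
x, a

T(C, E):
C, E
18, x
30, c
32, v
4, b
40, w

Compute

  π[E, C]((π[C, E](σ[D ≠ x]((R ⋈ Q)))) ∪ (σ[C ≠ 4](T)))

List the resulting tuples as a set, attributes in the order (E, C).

R ⋈ Q (natural join on E): {(a, 1, x), (a, 14, x), (d, 21, k)}
Filtering on D ≠ x leaves {(d, 21, k)}.
π_{C, E} gives {(21, d)}.
Filtering on C ≠ 4 leaves {(18, x), (30, c), (32, v), (40, w)}.
Set union of the two operands is {(18, x), (21, d), (30, c), (32, v), (40, w)}.
π_{E, C} gives {(c, 30), (d, 21), (v, 32), (w, 40), (x, 18)}.

{(c, 30), (d, 21), (v, 32), (w, 40), (x, 18)}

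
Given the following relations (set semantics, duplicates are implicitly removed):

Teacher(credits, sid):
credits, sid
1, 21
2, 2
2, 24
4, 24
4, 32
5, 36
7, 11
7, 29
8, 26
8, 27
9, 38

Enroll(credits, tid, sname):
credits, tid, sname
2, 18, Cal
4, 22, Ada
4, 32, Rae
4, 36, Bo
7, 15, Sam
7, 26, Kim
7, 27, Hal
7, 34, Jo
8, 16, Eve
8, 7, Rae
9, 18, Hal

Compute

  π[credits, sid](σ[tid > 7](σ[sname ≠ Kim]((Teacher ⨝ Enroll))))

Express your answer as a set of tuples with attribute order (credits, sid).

Teacher ⋈ Enroll (natural join on credits): {(2, 2, 18, Cal), (2, 24, 18, Cal), (4, 24, 22, Ada), (4, 24, 32, Rae), (4, 24, 36, Bo), (4, 32, 22, Ada), (4, 32, 32, Rae), (4, 32, 36, Bo), (7, 11, 15, Sam), (7, 11, 26, Kim), (7, 11, 27, Hal), (7, 11, 34, Jo), (7, 29, 15, Sam), (7, 29, 26, Kim), (7, 29, 27, Hal), (7, 29, 34, Jo), (8, 26, 16, Eve), (8, 26, 7, Rae), (8, 27, 16, Eve), (8, 27, 7, Rae), (9, 38, 18, Hal)}
σ[sname ≠ Kim]: keep tuples satisfying sname ≠ Kim → {(2, 2, 18, Cal), (2, 24, 18, Cal), (4, 24, 22, Ada), (4, 24, 32, Rae), (4, 24, 36, Bo), (4, 32, 22, Ada), (4, 32, 32, Rae), (4, 32, 36, Bo), (7, 11, 15, Sam), (7, 11, 27, Hal), (7, 11, 34, Jo), (7, 29, 15, Sam), (7, 29, 27, Hal), (7, 29, 34, Jo), (8, 26, 16, Eve), (8, 26, 7, Rae), (8, 27, 16, Eve), (8, 27, 7, Rae), (9, 38, 18, Hal)}
σ[tid > 7]: keep tuples satisfying tid > 7 → {(2, 2, 18, Cal), (2, 24, 18, Cal), (4, 24, 22, Ada), (4, 24, 32, Rae), (4, 24, 36, Bo), (4, 32, 22, Ada), (4, 32, 32, Rae), (4, 32, 36, Bo), (7, 11, 15, Sam), (7, 11, 27, Hal), (7, 11, 34, Jo), (7, 29, 15, Sam), (7, 29, 27, Hal), (7, 29, 34, Jo), (8, 26, 16, Eve), (8, 27, 16, Eve), (9, 38, 18, Hal)}
π[credits, sid]: project onto (credits, sid) (8 duplicate(s) eliminated) → {(2, 2), (2, 24), (4, 24), (4, 32), (7, 11), (7, 29), (8, 26), (8, 27), (9, 38)}

{(2, 2), (2, 24), (4, 24), (4, 32), (7, 11), (7, 29), (8, 26), (8, 27), (9, 38)}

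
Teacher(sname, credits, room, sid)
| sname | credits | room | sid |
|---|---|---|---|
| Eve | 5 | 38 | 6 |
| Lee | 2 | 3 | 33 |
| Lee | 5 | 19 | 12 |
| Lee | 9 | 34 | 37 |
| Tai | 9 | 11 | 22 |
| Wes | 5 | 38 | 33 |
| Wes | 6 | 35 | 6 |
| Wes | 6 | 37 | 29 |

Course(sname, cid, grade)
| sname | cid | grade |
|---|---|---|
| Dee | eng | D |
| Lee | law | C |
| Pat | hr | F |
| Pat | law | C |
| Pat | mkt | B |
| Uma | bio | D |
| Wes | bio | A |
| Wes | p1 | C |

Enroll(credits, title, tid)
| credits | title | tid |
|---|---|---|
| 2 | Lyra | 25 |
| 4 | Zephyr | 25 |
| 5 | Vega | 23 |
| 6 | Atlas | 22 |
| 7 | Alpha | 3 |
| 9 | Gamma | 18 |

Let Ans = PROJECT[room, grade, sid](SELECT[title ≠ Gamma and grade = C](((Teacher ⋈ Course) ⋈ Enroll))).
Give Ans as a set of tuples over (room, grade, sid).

Teacher ⋈ Course (natural join on sname): {(Lee, 2, 3, 33, law, C), (Lee, 5, 19, 12, law, C), (Lee, 9, 34, 37, law, C), (Wes, 5, 38, 33, bio, A), (Wes, 5, 38, 33, p1, C), (Wes, 6, 35, 6, bio, A), (Wes, 6, 35, 6, p1, C), (Wes, 6, 37, 29, bio, A), (Wes, 6, 37, 29, p1, C)}
(Teacher ⋈ Course) ⋈ Enroll (natural join on credits): {(Lee, 2, 3, 33, law, C, Lyra, 25), (Lee, 5, 19, 12, law, C, Vega, 23), (Lee, 9, 34, 37, law, C, Gamma, 18), (Wes, 5, 38, 33, bio, A, Vega, 23), (Wes, 5, 38, 33, p1, C, Vega, 23), (Wes, 6, 35, 6, bio, A, Atlas, 22), (Wes, 6, 35, 6, p1, C, Atlas, 22), (Wes, 6, 37, 29, bio, A, Atlas, 22), (Wes, 6, 37, 29, p1, C, Atlas, 22)}
σ[title ≠ Gamma and grade = C]: keep tuples satisfying title ≠ Gamma and grade = C → {(Lee, 2, 3, 33, law, C, Lyra, 25), (Lee, 5, 19, 12, law, C, Vega, 23), (Wes, 5, 38, 33, p1, C, Vega, 23), (Wes, 6, 35, 6, p1, C, Atlas, 22), (Wes, 6, 37, 29, p1, C, Atlas, 22)}
Projecting to room, grade, sid: {(19, C, 12), (3, C, 33), (35, C, 6), (37, C, 29), (38, C, 33)}

{(19, C, 12), (3, C, 33), (35, C, 6), (37, C, 29), (38, C, 33)}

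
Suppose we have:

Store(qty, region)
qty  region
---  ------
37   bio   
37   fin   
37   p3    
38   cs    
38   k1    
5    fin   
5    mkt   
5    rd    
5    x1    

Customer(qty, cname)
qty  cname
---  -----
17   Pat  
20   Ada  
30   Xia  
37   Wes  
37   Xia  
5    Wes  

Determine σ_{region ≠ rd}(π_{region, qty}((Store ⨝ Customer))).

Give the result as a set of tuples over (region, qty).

Natural join on qty: {(37, bio, Wes), (37, bio, Xia), (37, fin, Wes), (37, fin, Xia), (37, p3, Wes), (37, p3, Xia), (5, fin, Wes), (5, mkt, Wes), (5, rd, Wes), (5, x1, Wes)}
π_{region, qty} gives {(bio, 37), (fin, 37), (fin, 5), (mkt, 5), (p3, 37), (rd, 5), (x1, 5)} (3 duplicate(s) eliminated).
Selection region ≠ rd: {(bio, 37), (fin, 37), (fin, 5), (mkt, 5), (p3, 37), (x1, 5)}

{(bio, 37), (fin, 37), (fin, 5), (mkt, 5), (p3, 37), (x1, 5)}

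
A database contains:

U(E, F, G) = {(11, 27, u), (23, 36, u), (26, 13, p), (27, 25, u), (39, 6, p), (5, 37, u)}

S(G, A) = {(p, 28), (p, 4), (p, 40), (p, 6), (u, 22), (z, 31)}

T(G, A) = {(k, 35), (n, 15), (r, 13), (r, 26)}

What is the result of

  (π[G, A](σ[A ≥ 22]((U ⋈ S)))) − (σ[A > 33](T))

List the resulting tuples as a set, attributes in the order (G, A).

{(p, 28), (p, 40), (u, 22)}

Joining U and S on G yields {(11, 27, u, 22), (23, 36, u, 22), (26, 13, p, 28), (26, 13, p, 4), (26, 13, p, 40), (26, 13, p, 6), (27, 25, u, 22), (39, 6, p, 28), (39, 6, p, 4), (39, 6, p, 40), (39, 6, p, 6), (5, 37, u, 22)}.
σ[A ≥ 22]: keep tuples satisfying A ≥ 22 → {(11, 27, u, 22), (23, 36, u, 22), (26, 13, p, 28), (26, 13, p, 40), (27, 25, u, 22), (39, 6, p, 28), (39, 6, p, 40), (5, 37, u, 22)}
Keep only column(s) G, A (5 duplicate(s) eliminated): {(p, 28), (p, 40), (u, 22)}
σ[A > 33]: keep tuples satisfying A > 33 → {(k, 35)}
Difference: {(p, 28), (p, 40), (u, 22)} with {(k, 35)} → {(p, 28), (p, 40), (u, 22)}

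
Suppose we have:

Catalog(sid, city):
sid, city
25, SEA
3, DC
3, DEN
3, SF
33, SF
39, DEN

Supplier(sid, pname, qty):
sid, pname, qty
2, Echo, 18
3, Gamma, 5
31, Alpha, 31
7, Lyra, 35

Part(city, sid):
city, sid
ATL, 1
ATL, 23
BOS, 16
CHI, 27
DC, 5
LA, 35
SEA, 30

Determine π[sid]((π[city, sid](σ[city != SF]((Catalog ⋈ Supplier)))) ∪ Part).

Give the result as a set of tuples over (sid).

{1, 16, 23, 27, 3, 30, 35, 5}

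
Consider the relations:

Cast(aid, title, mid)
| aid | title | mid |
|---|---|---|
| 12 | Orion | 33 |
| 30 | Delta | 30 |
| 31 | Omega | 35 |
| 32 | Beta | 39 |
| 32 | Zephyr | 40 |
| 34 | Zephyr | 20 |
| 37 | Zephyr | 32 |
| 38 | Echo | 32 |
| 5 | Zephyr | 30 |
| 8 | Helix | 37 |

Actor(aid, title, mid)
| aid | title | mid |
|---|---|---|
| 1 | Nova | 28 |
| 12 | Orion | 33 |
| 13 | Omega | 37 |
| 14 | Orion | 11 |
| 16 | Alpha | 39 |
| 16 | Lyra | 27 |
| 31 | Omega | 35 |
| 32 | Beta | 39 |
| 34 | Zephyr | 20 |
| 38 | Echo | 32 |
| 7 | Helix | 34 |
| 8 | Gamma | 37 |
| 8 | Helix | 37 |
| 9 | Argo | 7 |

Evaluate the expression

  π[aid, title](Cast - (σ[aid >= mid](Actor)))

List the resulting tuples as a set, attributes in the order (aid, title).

{(12, Orion), (30, Delta), (31, Omega), (32, Beta), (32, Zephyr), (37, Zephyr), (5, Zephyr), (8, Helix)}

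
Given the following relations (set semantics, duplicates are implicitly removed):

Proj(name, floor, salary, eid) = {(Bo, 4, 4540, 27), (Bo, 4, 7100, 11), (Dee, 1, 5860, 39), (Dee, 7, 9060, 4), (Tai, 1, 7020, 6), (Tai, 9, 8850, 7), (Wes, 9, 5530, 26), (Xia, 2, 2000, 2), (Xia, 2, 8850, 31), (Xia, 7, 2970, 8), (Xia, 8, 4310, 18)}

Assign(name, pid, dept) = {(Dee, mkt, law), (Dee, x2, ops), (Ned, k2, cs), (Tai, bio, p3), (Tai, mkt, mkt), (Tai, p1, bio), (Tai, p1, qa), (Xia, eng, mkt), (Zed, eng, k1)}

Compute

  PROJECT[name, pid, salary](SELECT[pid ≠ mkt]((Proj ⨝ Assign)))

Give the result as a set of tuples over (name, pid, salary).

{(Dee, x2, 5860), (Dee, x2, 9060), (Tai, bio, 7020), (Tai, bio, 8850), (Tai, p1, 7020), (Tai, p1, 8850), (Xia, eng, 2000), (Xia, eng, 2970), (Xia, eng, 4310), (Xia, eng, 8850)}

Joining Proj and Assign on name yields {(Dee, 1, 5860, 39, mkt, law), (Dee, 1, 5860, 39, x2, ops), (Dee, 7, 9060, 4, mkt, law), (Dee, 7, 9060, 4, x2, ops), (Tai, 1, 7020, 6, bio, p3), (Tai, 1, 7020, 6, mkt, mkt), (Tai, 1, 7020, 6, p1, bio), (Tai, 1, 7020, 6, p1, qa), (Tai, 9, 8850, 7, bio, p3), (Tai, 9, 8850, 7, mkt, mkt), (Tai, 9, 8850, 7, p1, bio), (Tai, 9, 8850, 7, p1, qa), (Xia, 2, 2000, 2, eng, mkt), (Xia, 2, 8850, 31, eng, mkt), (Xia, 7, 2970, 8, eng, mkt), (Xia, 8, 4310, 18, eng, mkt)}.
Filtering on pid ≠ mkt leaves {(Dee, 1, 5860, 39, x2, ops), (Dee, 7, 9060, 4, x2, ops), (Tai, 1, 7020, 6, bio, p3), (Tai, 1, 7020, 6, p1, bio), (Tai, 1, 7020, 6, p1, qa), (Tai, 9, 8850, 7, bio, p3), (Tai, 9, 8850, 7, p1, bio), (Tai, 9, 8850, 7, p1, qa), (Xia, 2, 2000, 2, eng, mkt), (Xia, 2, 8850, 31, eng, mkt), (Xia, 7, 2970, 8, eng, mkt), (Xia, 8, 4310, 18, eng, mkt)}.
π[name, pid, salary]: project onto (name, pid, salary) (2 duplicate(s) eliminated) → {(Dee, x2, 5860), (Dee, x2, 9060), (Tai, bio, 7020), (Tai, bio, 8850), (Tai, p1, 7020), (Tai, p1, 8850), (Xia, eng, 2000), (Xia, eng, 2970), (Xia, eng, 4310), (Xia, eng, 8850)}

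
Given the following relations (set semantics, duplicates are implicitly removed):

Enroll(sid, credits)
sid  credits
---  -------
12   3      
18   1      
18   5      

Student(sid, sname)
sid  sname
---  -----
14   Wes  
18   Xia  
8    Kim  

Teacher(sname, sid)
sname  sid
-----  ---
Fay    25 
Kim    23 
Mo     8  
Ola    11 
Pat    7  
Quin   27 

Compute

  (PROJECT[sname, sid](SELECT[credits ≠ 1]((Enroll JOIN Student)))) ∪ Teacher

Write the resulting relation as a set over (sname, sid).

{(Fay, 25), (Kim, 23), (Mo, 8), (Ola, 11), (Pat, 7), (Quin, 27), (Xia, 18)}

Joining Enroll and Student on sid yields {(18, 1, Xia), (18, 5, Xia)}.
Selection credits ≠ 1: {(18, 5, Xia)}
Keep only column(s) sname, sid: {(Xia, 18)}
Set union of the two operands is {(Fay, 25), (Kim, 23), (Mo, 8), (Ola, 11), (Pat, 7), (Quin, 27), (Xia, 18)}.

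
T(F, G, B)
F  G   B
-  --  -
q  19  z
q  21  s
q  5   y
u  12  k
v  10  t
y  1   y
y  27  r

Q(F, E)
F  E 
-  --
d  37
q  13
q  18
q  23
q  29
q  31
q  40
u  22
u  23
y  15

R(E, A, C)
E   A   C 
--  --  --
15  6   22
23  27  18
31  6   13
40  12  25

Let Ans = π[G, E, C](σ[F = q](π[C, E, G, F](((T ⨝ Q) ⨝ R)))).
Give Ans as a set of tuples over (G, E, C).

Joining T and Q on F yields {(q, 19, z, 13), (q, 19, z, 18), (q, 19, z, 23), (q, 19, z, 29), (q, 19, z, 31), (q, 19, z, 40), (q, 21, s, 13), (q, 21, s, 18), (q, 21, s, 23), (q, 21, s, 29), (q, 21, s, 31), (q, 21, s, 40), (q, 5, y, 13), (q, 5, y, 18), (q, 5, y, 23), (q, 5, y, 29), (q, 5, y, 31), (q, 5, y, 40), (u, 12, k, 22), (u, 12, k, 23), (y, 1, y, 15), (y, 27, r, 15)}.
Joining (T ⨝ Q) and R on E yields {(q, 19, z, 23, 27, 18), (q, 19, z, 31, 6, 13), (q, 19, z, 40, 12, 25), (q, 21, s, 23, 27, 18), (q, 21, s, 31, 6, 13), (q, 21, s, 40, 12, 25), (q, 5, y, 23, 27, 18), (q, 5, y, 31, 6, 13), (q, 5, y, 40, 12, 25), (u, 12, k, 23, 27, 18), (y, 1, y, 15, 6, 22), (y, 27, r, 15, 6, 22)}.
Projecting to C, E, G, F: {(13, 31, 19, q), (13, 31, 21, q), (13, 31, 5, q), (18, 23, 12, u), (18, 23, 19, q), (18, 23, 21, q), (18, 23, 5, q), (22, 15, 1, y), (22, 15, 27, y), (25, 40, 19, q), (25, 40, 21, q), (25, 40, 5, q)}
Selection F = q: {(13, 31, 19, q), (13, 31, 21, q), (13, 31, 5, q), (18, 23, 19, q), (18, 23, 21, q), (18, 23, 5, q), (25, 40, 19, q), (25, 40, 21, q), (25, 40, 5, q)}
Projecting to G, E, C: {(19, 23, 18), (19, 31, 13), (19, 40, 25), (21, 23, 18), (21, 31, 13), (21, 40, 25), (5, 23, 18), (5, 31, 13), (5, 40, 25)}

{(19, 23, 18), (19, 31, 13), (19, 40, 25), (21, 23, 18), (21, 31, 13), (21, 40, 25), (5, 23, 18), (5, 31, 13), (5, 40, 25)}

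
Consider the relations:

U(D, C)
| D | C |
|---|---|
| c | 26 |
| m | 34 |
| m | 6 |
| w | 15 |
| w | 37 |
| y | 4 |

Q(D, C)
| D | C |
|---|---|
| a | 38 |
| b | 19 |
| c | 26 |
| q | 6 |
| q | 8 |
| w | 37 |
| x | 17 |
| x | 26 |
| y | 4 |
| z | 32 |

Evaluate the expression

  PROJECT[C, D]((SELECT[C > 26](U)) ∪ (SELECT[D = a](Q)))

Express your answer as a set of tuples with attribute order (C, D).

{(34, m), (37, w), (38, a)}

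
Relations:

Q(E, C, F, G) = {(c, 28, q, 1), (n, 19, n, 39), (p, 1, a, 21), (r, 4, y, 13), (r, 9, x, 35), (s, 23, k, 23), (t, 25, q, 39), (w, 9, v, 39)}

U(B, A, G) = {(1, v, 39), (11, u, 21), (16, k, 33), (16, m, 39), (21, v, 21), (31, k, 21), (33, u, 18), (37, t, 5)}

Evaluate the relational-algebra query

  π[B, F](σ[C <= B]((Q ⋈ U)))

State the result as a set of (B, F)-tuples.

Joining Q and U on G yields {(n, 19, n, 39, 1, v), (n, 19, n, 39, 16, m), (p, 1, a, 21, 11, u), (p, 1, a, 21, 21, v), (p, 1, a, 21, 31, k), (t, 25, q, 39, 1, v), (t, 25, q, 39, 16, m), (w, 9, v, 39, 1, v), (w, 9, v, 39, 16, m)}.
Apply σ_{C <= B}; surviving tuples: {(p, 1, a, 21, 11, u), (p, 1, a, 21, 21, v), (p, 1, a, 21, 31, k), (w, 9, v, 39, 16, m)}
π_{B, F} gives {(11, a), (16, v), (21, a), (31, a)}.

{(11, a), (16, v), (21, a), (31, a)}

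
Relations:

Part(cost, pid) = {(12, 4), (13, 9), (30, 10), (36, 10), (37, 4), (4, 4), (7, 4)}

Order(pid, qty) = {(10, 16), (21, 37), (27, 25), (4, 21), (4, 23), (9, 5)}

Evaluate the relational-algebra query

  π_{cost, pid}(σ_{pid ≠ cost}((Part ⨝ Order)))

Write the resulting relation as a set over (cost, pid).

Joining Part and Order on pid yields {(12, 4, 21), (12, 4, 23), (13, 9, 5), (30, 10, 16), (36, 10, 16), (37, 4, 21), (37, 4, 23), (4, 4, 21), (4, 4, 23), (7, 4, 21), (7, 4, 23)}.
Selection pid ≠ cost: {(12, 4, 21), (12, 4, 23), (13, 9, 5), (30, 10, 16), (36, 10, 16), (37, 4, 21), (37, 4, 23), (7, 4, 21), (7, 4, 23)}
π[cost, pid]: project onto (cost, pid) (3 duplicate(s) eliminated) → {(12, 4), (13, 9), (30, 10), (36, 10), (37, 4), (7, 4)}

{(12, 4), (13, 9), (30, 10), (36, 10), (37, 4), (7, 4)}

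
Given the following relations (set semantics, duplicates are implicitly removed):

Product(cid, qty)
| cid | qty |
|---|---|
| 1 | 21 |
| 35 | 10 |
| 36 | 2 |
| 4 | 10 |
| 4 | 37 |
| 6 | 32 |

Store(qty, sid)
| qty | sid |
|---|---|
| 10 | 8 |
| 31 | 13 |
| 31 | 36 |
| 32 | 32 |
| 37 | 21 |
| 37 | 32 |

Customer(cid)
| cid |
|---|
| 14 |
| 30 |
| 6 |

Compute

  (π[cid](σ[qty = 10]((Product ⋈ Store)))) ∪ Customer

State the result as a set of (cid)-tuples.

{14, 30, 35, 4, 6}

Joining Product and Store on qty yields {(35, 10, 8), (4, 10, 8), (4, 37, 21), (4, 37, 32), (6, 32, 32)}.
Filtering on qty = 10 leaves {(35, 10, 8), (4, 10, 8)}.
π[cid]: project onto (cid) → {35, 4}
Set union of the two operands is {14, 30, 35, 4, 6}.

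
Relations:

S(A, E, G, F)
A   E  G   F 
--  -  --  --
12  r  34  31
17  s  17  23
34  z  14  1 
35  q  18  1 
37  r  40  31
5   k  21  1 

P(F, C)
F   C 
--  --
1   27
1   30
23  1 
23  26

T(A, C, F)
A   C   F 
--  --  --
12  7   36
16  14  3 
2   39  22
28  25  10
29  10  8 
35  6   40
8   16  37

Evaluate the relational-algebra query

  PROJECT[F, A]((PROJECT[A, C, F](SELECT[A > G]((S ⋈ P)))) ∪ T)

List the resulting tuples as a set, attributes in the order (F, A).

S ⋈ P (natural join on F): {(17, s, 17, 23, 1), (17, s, 17, 23, 26), (34, z, 14, 1, 27), (34, z, 14, 1, 30), (35, q, 18, 1, 27), (35, q, 18, 1, 30), (5, k, 21, 1, 27), (5, k, 21, 1, 30)}
Selection A > G: {(34, z, 14, 1, 27), (34, z, 14, 1, 30), (35, q, 18, 1, 27), (35, q, 18, 1, 30)}
Keep only column(s) A, C, F: {(34, 27, 1), (34, 30, 1), (35, 27, 1), (35, 30, 1)}
Taking the union: {(12, 7, 36), (16, 14, 3), (2, 39, 22), (28, 25, 10), (29, 10, 8), (34, 27, 1), (34, 30, 1), (35, 27, 1), (35, 30, 1), (35, 6, 40), (8, 16, 37)}
Keep only column(s) F, A (2 duplicate(s) eliminated): {(1, 34), (1, 35), (10, 28), (22, 2), (3, 16), (36, 12), (37, 8), (40, 35), (8, 29)}

{(1, 34), (1, 35), (10, 28), (22, 2), (3, 16), (36, 12), (37, 8), (40, 35), (8, 29)}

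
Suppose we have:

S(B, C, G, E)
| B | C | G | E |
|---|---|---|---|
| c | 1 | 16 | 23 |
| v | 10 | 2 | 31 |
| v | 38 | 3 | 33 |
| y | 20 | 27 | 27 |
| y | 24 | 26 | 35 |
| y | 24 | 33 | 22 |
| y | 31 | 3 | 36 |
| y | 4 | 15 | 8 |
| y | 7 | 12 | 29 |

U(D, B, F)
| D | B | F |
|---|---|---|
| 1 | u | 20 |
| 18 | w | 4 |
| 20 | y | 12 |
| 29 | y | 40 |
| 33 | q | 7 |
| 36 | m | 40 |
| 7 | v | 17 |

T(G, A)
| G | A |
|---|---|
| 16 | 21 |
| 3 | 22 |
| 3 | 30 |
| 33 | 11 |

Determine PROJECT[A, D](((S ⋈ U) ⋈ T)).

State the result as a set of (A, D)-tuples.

S ⋈ U (natural join on B): {(v, 10, 2, 31, 7, 17), (v, 38, 3, 33, 7, 17), (y, 20, 27, 27, 20, 12), (y, 20, 27, 27, 29, 40), (y, 24, 26, 35, 20, 12), (y, 24, 26, 35, 29, 40), (y, 24, 33, 22, 20, 12), (y, 24, 33, 22, 29, 40), (y, 31, 3, 36, 20, 12), (y, 31, 3, 36, 29, 40), (y, 4, 15, 8, 20, 12), (y, 4, 15, 8, 29, 40), (y, 7, 12, 29, 20, 12), (y, 7, 12, 29, 29, 40)}
(S ⋈ U) ⋈ T (natural join on G): {(v, 38, 3, 33, 7, 17, 22), (v, 38, 3, 33, 7, 17, 30), (y, 24, 33, 22, 20, 12, 11), (y, 24, 33, 22, 29, 40, 11), (y, 31, 3, 36, 20, 12, 22), (y, 31, 3, 36, 20, 12, 30), (y, 31, 3, 36, 29, 40, 22), (y, 31, 3, 36, 29, 40, 30)}
π[A, D]: project onto (A, D) → {(11, 20), (11, 29), (22, 20), (22, 29), (22, 7), (30, 20), (30, 29), (30, 7)}

{(11, 20), (11, 29), (22, 20), (22, 29), (22, 7), (30, 20), (30, 29), (30, 7)}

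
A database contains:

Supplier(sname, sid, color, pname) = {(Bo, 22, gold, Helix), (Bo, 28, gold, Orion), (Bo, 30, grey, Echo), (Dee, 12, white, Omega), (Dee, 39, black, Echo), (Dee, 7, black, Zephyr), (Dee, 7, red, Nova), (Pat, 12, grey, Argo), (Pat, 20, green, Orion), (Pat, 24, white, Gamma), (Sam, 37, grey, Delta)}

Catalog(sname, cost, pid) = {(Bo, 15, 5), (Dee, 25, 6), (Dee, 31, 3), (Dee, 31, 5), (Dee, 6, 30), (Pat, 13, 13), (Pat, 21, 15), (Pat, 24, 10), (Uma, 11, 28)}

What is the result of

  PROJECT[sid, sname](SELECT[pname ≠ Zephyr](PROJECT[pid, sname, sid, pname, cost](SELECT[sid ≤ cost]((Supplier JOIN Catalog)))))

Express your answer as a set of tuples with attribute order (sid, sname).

{(12, Dee), (12, Pat), (20, Pat), (24, Pat), (7, Dee)}

Supplier ⋈ Catalog (natural join on sname): {(Bo, 22, gold, Helix, 15, 5), (Bo, 28, gold, Orion, 15, 5), (Bo, 30, grey, Echo, 15, 5), (Dee, 12, white, Omega, 25, 6), (Dee, 12, white, Omega, 31, 3), (Dee, 12, white, Omega, 31, 5), (Dee, 12, white, Omega, 6, 30), (Dee, 39, black, Echo, 25, 6), (Dee, 39, black, Echo, 31, 3), (Dee, 39, black, Echo, 31, 5), (Dee, 39, black, Echo, 6, 30), (Dee, 7, black, Zephyr, 25, 6), (Dee, 7, black, Zephyr, 31, 3), (Dee, 7, black, Zephyr, 31, 5), (Dee, 7, black, Zephyr, 6, 30), (Dee, 7, red, Nova, 25, 6), (Dee, 7, red, Nova, 31, 3), (Dee, 7, red, Nova, 31, 5), (Dee, 7, red, Nova, 6, 30), (Pat, 12, grey, Argo, 13, 13), (Pat, 12, grey, Argo, 21, 15), (Pat, 12, grey, Argo, 24, 10), (Pat, 20, green, Orion, 13, 13), (Pat, 20, green, Orion, 21, 15), (Pat, 20, green, Orion, 24, 10), (Pat, 24, white, Gamma, 13, 13), (Pat, 24, white, Gamma, 21, 15), (Pat, 24, white, Gamma, 24, 10)}
σ[sid ≤ cost]: keep tuples satisfying sid ≤ cost → {(Dee, 12, white, Omega, 25, 6), (Dee, 12, white, Omega, 31, 3), (Dee, 12, white, Omega, 31, 5), (Dee, 7, black, Zephyr, 25, 6), (Dee, 7, black, Zephyr, 31, 3), (Dee, 7, black, Zephyr, 31, 5), (Dee, 7, red, Nova, 25, 6), (Dee, 7, red, Nova, 31, 3), (Dee, 7, red, Nova, 31, 5), (Pat, 12, grey, Argo, 13, 13), (Pat, 12, grey, Argo, 21, 15), (Pat, 12, grey, Argo, 24, 10), (Pat, 20, green, Orion, 21, 15), (Pat, 20, green, Orion, 24, 10), (Pat, 24, white, Gamma, 24, 10)}
π_{pid, sname, sid, pname, cost} gives {(10, Pat, 12, Argo, 24), (10, Pat, 20, Orion, 24), (10, Pat, 24, Gamma, 24), (13, Pat, 12, Argo, 13), (15, Pat, 12, Argo, 21), (15, Pat, 20, Orion, 21), (3, Dee, 12, Omega, 31), (3, Dee, 7, Nova, 31), (3, Dee, 7, Zephyr, 31), (5, Dee, 12, Omega, 31), (5, Dee, 7, Nova, 31), (5, Dee, 7, Zephyr, 31), (6, Dee, 12, Omega, 25), (6, Dee, 7, Nova, 25), (6, Dee, 7, Zephyr, 25)}.
σ[pname ≠ Zephyr]: keep tuples satisfying pname ≠ Zephyr → {(10, Pat, 12, Argo, 24), (10, Pat, 20, Orion, 24), (10, Pat, 24, Gamma, 24), (13, Pat, 12, Argo, 13), (15, Pat, 12, Argo, 21), (15, Pat, 20, Orion, 21), (3, Dee, 12, Omega, 31), (3, Dee, 7, Nova, 31), (5, Dee, 12, Omega, 31), (5, Dee, 7, Nova, 31), (6, Dee, 12, Omega, 25), (6, Dee, 7, Nova, 25)}
π_{sid, sname} gives {(12, Dee), (12, Pat), (20, Pat), (24, Pat), (7, Dee)} (7 duplicate(s) eliminated).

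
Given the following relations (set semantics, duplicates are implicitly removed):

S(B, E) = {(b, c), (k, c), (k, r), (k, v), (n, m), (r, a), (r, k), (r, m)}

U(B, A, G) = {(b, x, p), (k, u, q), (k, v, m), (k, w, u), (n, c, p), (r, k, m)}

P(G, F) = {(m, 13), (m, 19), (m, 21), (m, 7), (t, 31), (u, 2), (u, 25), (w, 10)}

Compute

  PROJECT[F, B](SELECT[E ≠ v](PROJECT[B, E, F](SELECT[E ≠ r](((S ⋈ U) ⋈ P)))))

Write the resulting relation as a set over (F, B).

Natural join on B: {(b, c, x, p), (k, c, u, q), (k, c, v, m), (k, c, w, u), (k, r, u, q), (k, r, v, m), (k, r, w, u), (k, v, u, q), (k, v, v, m), (k, v, w, u), (n, m, c, p), (r, a, k, m), (r, k, k, m), (r, m, k, m)}
Natural join on G: {(k, c, v, m, 13), (k, c, v, m, 19), (k, c, v, m, 21), (k, c, v, m, 7), (k, c, w, u, 2), (k, c, w, u, 25), (k, r, v, m, 13), (k, r, v, m, 19), (k, r, v, m, 21), (k, r, v, m, 7), (k, r, w, u, 2), (k, r, w, u, 25), (k, v, v, m, 13), (k, v, v, m, 19), (k, v, v, m, 21), (k, v, v, m, 7), (k, v, w, u, 2), (k, v, w, u, 25), (r, a, k, m, 13), (r, a, k, m, 19), (r, a, k, m, 21), (r, a, k, m, 7), (r, k, k, m, 13), (r, k, k, m, 19), (r, k, k, m, 21), (r, k, k, m, 7), (r, m, k, m, 13), (r, m, k, m, 19), (r, m, k, m, 21), (r, m, k, m, 7)}
Apply σ_{E ≠ r}; surviving tuples: {(k, c, v, m, 13), (k, c, v, m, 19), (k, c, v, m, 21), (k, c, v, m, 7), (k, c, w, u, 2), (k, c, w, u, 25), (k, v, v, m, 13), (k, v, v, m, 19), (k, v, v, m, 21), (k, v, v, m, 7), (k, v, w, u, 2), (k, v, w, u, 25), (r, a, k, m, 13), (r, a, k, m, 19), (r, a, k, m, 21), (r, a, k, m, 7), (r, k, k, m, 13), (r, k, k, m, 19), (r, k, k, m, 21), (r, k, k, m, 7), (r, m, k, m, 13), (r, m, k, m, 19), (r, m, k, m, 21), (r, m, k, m, 7)}
Keep only column(s) B, E, F: {(k, c, 13), (k, c, 19), (k, c, 2), (k, c, 21), (k, c, 25), (k, c, 7), (k, v, 13), (k, v, 19), (k, v, 2), (k, v, 21), (k, v, 25), (k, v, 7), (r, a, 13), (r, a, 19), (r, a, 21), (r, a, 7), (r, k, 13), (r, k, 19), (r, k, 21), (r, k, 7), (r, m, 13), (r, m, 19), (r, m, 21), (r, m, 7)}
Apply σ_{E ≠ v}; surviving tuples: {(k, c, 13), (k, c, 19), (k, c, 2), (k, c, 21), (k, c, 25), (k, c, 7), (r, a, 13), (r, a, 19), (r, a, 21), (r, a, 7), (r, k, 13), (r, k, 19), (r, k, 21), (r, k, 7), (r, m, 13), (r, m, 19), (r, m, 21), (r, m, 7)}
Keep only column(s) F, B (8 duplicate(s) eliminated): {(13, k), (13, r), (19, k), (19, r), (2, k), (21, k), (21, r), (25, k), (7, k), (7, r)}

{(13, k), (13, r), (19, k), (19, r), (2, k), (21, k), (21, r), (25, k), (7, k), (7, r)}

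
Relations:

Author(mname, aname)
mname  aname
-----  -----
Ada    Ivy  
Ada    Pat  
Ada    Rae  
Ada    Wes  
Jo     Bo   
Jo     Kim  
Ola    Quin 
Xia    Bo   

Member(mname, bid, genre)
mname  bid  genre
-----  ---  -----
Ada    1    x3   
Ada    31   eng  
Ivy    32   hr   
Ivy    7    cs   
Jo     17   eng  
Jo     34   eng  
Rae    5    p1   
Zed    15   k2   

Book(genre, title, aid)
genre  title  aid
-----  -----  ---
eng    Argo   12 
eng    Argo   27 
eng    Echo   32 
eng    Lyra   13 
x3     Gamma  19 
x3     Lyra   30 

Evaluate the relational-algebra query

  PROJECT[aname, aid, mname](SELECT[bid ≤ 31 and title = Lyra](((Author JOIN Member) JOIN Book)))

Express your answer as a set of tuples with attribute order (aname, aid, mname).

Natural join on mname: {(Ada, Ivy, 1, x3), (Ada, Ivy, 31, eng), (Ada, Pat, 1, x3), (Ada, Pat, 31, eng), (Ada, Rae, 1, x3), (Ada, Rae, 31, eng), (Ada, Wes, 1, x3), (Ada, Wes, 31, eng), (Jo, Bo, 17, eng), (Jo, Bo, 34, eng), (Jo, Kim, 17, eng), (Jo, Kim, 34, eng)}
Natural join on genre: {(Ada, Ivy, 1, x3, Gamma, 19), (Ada, Ivy, 1, x3, Lyra, 30), (Ada, Ivy, 31, eng, Argo, 12), (Ada, Ivy, 31, eng, Argo, 27), (Ada, Ivy, 31, eng, Echo, 32), (Ada, Ivy, 31, eng, Lyra, 13), (Ada, Pat, 1, x3, Gamma, 19), (Ada, Pat, 1, x3, Lyra, 30), (Ada, Pat, 31, eng, Argo, 12), (Ada, Pat, 31, eng, Argo, 27), (Ada, Pat, 31, eng, Echo, 32), (Ada, Pat, 31, eng, Lyra, 13), (Ada, Rae, 1, x3, Gamma, 19), (Ada, Rae, 1, x3, Lyra, 30), (Ada, Rae, 31, eng, Argo, 12), (Ada, Rae, 31, eng, Argo, 27), (Ada, Rae, 31, eng, Echo, 32), (Ada, Rae, 31, eng, Lyra, 13), (Ada, Wes, 1, x3, Gamma, 19), (Ada, Wes, 1, x3, Lyra, 30), (Ada, Wes, 31, eng, Argo, 12), (Ada, Wes, 31, eng, Argo, 27), (Ada, Wes, 31, eng, Echo, 32), (Ada, Wes, 31, eng, Lyra, 13), (Jo, Bo, 17, eng, Argo, 12), (Jo, Bo, 17, eng, Argo, 27), (Jo, Bo, 17, eng, Echo, 32), (Jo, Bo, 17, eng, Lyra, 13), (Jo, Bo, 34, eng, Argo, 12), (Jo, Bo, 34, eng, Argo, 27), (Jo, Bo, 34, eng, Echo, 32), (Jo, Bo, 34, eng, Lyra, 13), (Jo, Kim, 17, eng, Argo, 12), (Jo, Kim, 17, eng, Argo, 27), (Jo, Kim, 17, eng, Echo, 32), (Jo, Kim, 17, eng, Lyra, 13), (Jo, Kim, 34, eng, Argo, 12), (Jo, Kim, 34, eng, Argo, 27), (Jo, Kim, 34, eng, Echo, 32), (Jo, Kim, 34, eng, Lyra, 13)}
Selection bid ≤ 31 and title = Lyra: {(Ada, Ivy, 1, x3, Lyra, 30), (Ada, Ivy, 31, eng, Lyra, 13), (Ada, Pat, 1, x3, Lyra, 30), (Ada, Pat, 31, eng, Lyra, 13), (Ada, Rae, 1, x3, Lyra, 30), (Ada, Rae, 31, eng, Lyra, 13), (Ada, Wes, 1, x3, Lyra, 30), (Ada, Wes, 31, eng, Lyra, 13), (Jo, Bo, 17, eng, Lyra, 13), (Jo, Kim, 17, eng, Lyra, 13)}
Projecting to aname, aid, mname: {(Bo, 13, Jo), (Ivy, 13, Ada), (Ivy, 30, Ada), (Kim, 13, Jo), (Pat, 13, Ada), (Pat, 30, Ada), (Rae, 13, Ada), (Rae, 30, Ada), (Wes, 13, Ada), (Wes, 30, Ada)}

{(Bo, 13, Jo), (Ivy, 13, Ada), (Ivy, 30, Ada), (Kim, 13, Jo), (Pat, 13, Ada), (Pat, 30, Ada), (Rae, 13, Ada), (Rae, 30, Ada), (Wes, 13, Ada), (Wes, 30, Ada)}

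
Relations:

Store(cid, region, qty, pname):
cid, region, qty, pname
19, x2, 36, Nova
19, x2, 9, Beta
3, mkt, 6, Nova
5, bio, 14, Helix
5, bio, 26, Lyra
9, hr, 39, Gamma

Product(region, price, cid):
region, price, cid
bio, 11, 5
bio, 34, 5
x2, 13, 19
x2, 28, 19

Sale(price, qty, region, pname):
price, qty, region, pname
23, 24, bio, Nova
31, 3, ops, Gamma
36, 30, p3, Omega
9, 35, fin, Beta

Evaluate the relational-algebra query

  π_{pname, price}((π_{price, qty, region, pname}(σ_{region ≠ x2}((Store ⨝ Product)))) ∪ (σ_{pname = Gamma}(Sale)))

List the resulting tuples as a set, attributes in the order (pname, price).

Store ⋈ Product (natural join on cid, region): {(19, x2, 36, Nova, 13), (19, x2, 36, Nova, 28), (19, x2, 9, Beta, 13), (19, x2, 9, Beta, 28), (5, bio, 14, Helix, 11), (5, bio, 14, Helix, 34), (5, bio, 26, Lyra, 11), (5, bio, 26, Lyra, 34)}
Selection region ≠ x2: {(5, bio, 14, Helix, 11), (5, bio, 14, Helix, 34), (5, bio, 26, Lyra, 11), (5, bio, 26, Lyra, 34)}
π_{price, qty, region, pname} gives {(11, 14, bio, Helix), (11, 26, bio, Lyra), (34, 14, bio, Helix), (34, 26, bio, Lyra)}.
Selection pname = Gamma: {(31, 3, ops, Gamma)}
Set union of the two operands is {(11, 14, bio, Helix), (11, 26, bio, Lyra), (31, 3, ops, Gamma), (34, 14, bio, Helix), (34, 26, bio, Lyra)}.
π_{pname, price} gives {(Gamma, 31), (Helix, 11), (Helix, 34), (Lyra, 11), (Lyra, 34)}.

{(Gamma, 31), (Helix, 11), (Helix, 34), (Lyra, 11), (Lyra, 34)}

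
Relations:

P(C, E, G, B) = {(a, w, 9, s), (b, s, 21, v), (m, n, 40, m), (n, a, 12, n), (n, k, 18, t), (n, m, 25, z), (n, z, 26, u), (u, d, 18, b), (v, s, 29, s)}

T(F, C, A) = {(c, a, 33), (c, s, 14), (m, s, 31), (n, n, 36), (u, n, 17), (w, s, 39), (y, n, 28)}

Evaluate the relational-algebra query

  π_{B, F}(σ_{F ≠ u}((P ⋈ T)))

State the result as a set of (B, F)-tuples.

{(n, n), (n, y), (s, c), (t, n), (t, y), (u, n), (u, y), (z, n), (z, y)}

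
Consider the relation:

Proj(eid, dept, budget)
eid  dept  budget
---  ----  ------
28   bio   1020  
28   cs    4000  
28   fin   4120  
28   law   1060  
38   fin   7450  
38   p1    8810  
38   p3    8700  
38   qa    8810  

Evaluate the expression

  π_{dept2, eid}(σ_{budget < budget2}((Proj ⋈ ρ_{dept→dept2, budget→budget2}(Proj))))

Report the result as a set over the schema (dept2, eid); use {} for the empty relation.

ρ[dept→dept2, budget→budget2]: schema becomes (eid, dept2, budget2); tuples unchanged.
Proj ⋈ ρ_{dept→dept2, budget→budget2}(Proj) (natural join on eid): {(28, bio, 1020, bio, 1020), (28, bio, 1020, cs, 4000), (28, bio, 1020, fin, 4120), (28, bio, 1020, law, 1060), (28, cs, 4000, bio, 1020), (28, cs, 4000, cs, 4000), (28, cs, 4000, fin, 4120), (28, cs, 4000, law, 1060), (28, fin, 4120, bio, 1020), (28, fin, 4120, cs, 4000), (28, fin, 4120, fin, 4120), (28, fin, 4120, law, 1060), (28, law, 1060, bio, 1020), (28, law, 1060, cs, 4000), (28, law, 1060, fin, 4120), (28, law, 1060, law, 1060), (38, fin, 7450, fin, 7450), (38, fin, 7450, p1, 8810), (38, fin, 7450, p3, 8700), (38, fin, 7450, qa, 8810), (38, p1, 8810, fin, 7450), (38, p1, 8810, p1, 8810), (38, p1, 8810, p3, 8700), (38, p1, 8810, qa, 8810), (38, p3, 8700, fin, 7450), (38, p3, 8700, p1, 8810), (38, p3, 8700, p3, 8700), (38, p3, 8700, qa, 8810), (38, qa, 8810, fin, 7450), (38, qa, 8810, p1, 8810), (38, qa, 8810, p3, 8700), (38, qa, 8810, qa, 8810)}
Selection budget < budget2: {(28, bio, 1020, cs, 4000), (28, bio, 1020, fin, 4120), (28, bio, 1020, law, 1060), (28, cs, 4000, fin, 4120), (28, law, 1060, cs, 4000), (28, law, 1060, fin, 4120), (38, fin, 7450, p1, 8810), (38, fin, 7450, p3, 8700), (38, fin, 7450, qa, 8810), (38, p3, 8700, p1, 8810), (38, p3, 8700, qa, 8810)}
Keep only column(s) dept2, eid (5 duplicate(s) eliminated): {(cs, 28), (fin, 28), (law, 28), (p1, 38), (p3, 38), (qa, 38)}

{(cs, 28), (fin, 28), (law, 28), (p1, 38), (p3, 38), (qa, 38)}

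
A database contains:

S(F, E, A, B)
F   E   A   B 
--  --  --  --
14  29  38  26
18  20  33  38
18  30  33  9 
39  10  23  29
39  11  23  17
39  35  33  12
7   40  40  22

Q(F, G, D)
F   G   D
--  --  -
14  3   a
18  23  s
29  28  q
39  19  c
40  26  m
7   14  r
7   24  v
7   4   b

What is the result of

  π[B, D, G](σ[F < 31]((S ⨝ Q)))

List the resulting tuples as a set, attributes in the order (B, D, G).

Joining S and Q on F yields {(14, 29, 38, 26, 3, a), (18, 20, 33, 38, 23, s), (18, 30, 33, 9, 23, s), (39, 10, 23, 29, 19, c), (39, 11, 23, 17, 19, c), (39, 35, 33, 12, 19, c), (7, 40, 40, 22, 14, r), (7, 40, 40, 22, 24, v), (7, 40, 40, 22, 4, b)}.
σ[F < 31]: keep tuples satisfying F < 31 → {(14, 29, 38, 26, 3, a), (18, 20, 33, 38, 23, s), (18, 30, 33, 9, 23, s), (7, 40, 40, 22, 14, r), (7, 40, 40, 22, 24, v), (7, 40, 40, 22, 4, b)}
Projecting to B, D, G: {(22, b, 4), (22, r, 14), (22, v, 24), (26, a, 3), (38, s, 23), (9, s, 23)}

{(22, b, 4), (22, r, 14), (22, v, 24), (26, a, 3), (38, s, 23), (9, s, 23)}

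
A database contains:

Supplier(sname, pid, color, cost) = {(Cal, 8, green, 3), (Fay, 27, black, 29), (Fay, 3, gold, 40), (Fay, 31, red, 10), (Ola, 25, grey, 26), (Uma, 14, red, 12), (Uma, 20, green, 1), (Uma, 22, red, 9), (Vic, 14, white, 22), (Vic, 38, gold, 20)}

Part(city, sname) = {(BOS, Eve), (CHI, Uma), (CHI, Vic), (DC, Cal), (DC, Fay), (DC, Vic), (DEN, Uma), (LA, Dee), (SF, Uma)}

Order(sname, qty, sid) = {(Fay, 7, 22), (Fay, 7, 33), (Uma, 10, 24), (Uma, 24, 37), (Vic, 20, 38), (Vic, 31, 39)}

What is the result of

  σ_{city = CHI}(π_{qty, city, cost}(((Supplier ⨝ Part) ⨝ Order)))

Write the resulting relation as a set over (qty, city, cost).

{(10, CHI, 1), (10, CHI, 12), (10, CHI, 9), (20, CHI, 20), (20, CHI, 22), (24, CHI, 1), (24, CHI, 12), (24, CHI, 9), (31, CHI, 20), (31, CHI, 22)}

Natural join on sname: {(Cal, 8, green, 3, DC), (Fay, 27, black, 29, DC), (Fay, 3, gold, 40, DC), (Fay, 31, red, 10, DC), (Uma, 14, red, 12, CHI), (Uma, 14, red, 12, DEN), (Uma, 14, red, 12, SF), (Uma, 20, green, 1, CHI), (Uma, 20, green, 1, DEN), (Uma, 20, green, 1, SF), (Uma, 22, red, 9, CHI), (Uma, 22, red, 9, DEN), (Uma, 22, red, 9, SF), (Vic, 14, white, 22, CHI), (Vic, 14, white, 22, DC), (Vic, 38, gold, 20, CHI), (Vic, 38, gold, 20, DC)}
Natural join on sname: {(Fay, 27, black, 29, DC, 7, 22), (Fay, 27, black, 29, DC, 7, 33), (Fay, 3, gold, 40, DC, 7, 22), (Fay, 3, gold, 40, DC, 7, 33), (Fay, 31, red, 10, DC, 7, 22), (Fay, 31, red, 10, DC, 7, 33), (Uma, 14, red, 12, CHI, 10, 24), (Uma, 14, red, 12, CHI, 24, 37), (Uma, 14, red, 12, DEN, 10, 24), (Uma, 14, red, 12, DEN, 24, 37), (Uma, 14, red, 12, SF, 10, 24), (Uma, 14, red, 12, SF, 24, 37), (Uma, 20, green, 1, CHI, 10, 24), (Uma, 20, green, 1, CHI, 24, 37), (Uma, 20, green, 1, DEN, 10, 24), (Uma, 20, green, 1, DEN, 24, 37), (Uma, 20, green, 1, SF, 10, 24), (Uma, 20, green, 1, SF, 24, 37), (Uma, 22, red, 9, CHI, 10, 24), (Uma, 22, red, 9, CHI, 24, 37), (Uma, 22, red, 9, DEN, 10, 24), (Uma, 22, red, 9, DEN, 24, 37), (Uma, 22, red, 9, SF, 10, 24), (Uma, 22, red, 9, SF, 24, 37), (Vic, 14, white, 22, CHI, 20, 38), (Vic, 14, white, 22, CHI, 31, 39), (Vic, 14, white, 22, DC, 20, 38), (Vic, 14, white, 22, DC, 31, 39), (Vic, 38, gold, 20, CHI, 20, 38), (Vic, 38, gold, 20, CHI, 31, 39), (Vic, 38, gold, 20, DC, 20, 38), (Vic, 38, gold, 20, DC, 31, 39)}
Keep only column(s) qty, city, cost (3 duplicate(s) eliminated): {(10, CHI, 1), (10, CHI, 12), (10, CHI, 9), (10, DEN, 1), (10, DEN, 12), (10, DEN, 9), (10, SF, 1), (10, SF, 12), (10, SF, 9), (20, CHI, 20), (20, CHI, 22), (20, DC, 20), (20, DC, 22), (24, CHI, 1), (24, CHI, 12), (24, CHI, 9), (24, DEN, 1), (24, DEN, 12), (24, DEN, 9), (24, SF, 1), (24, SF, 12), (24, SF, 9), (31, CHI, 20), (31, CHI, 22), (31, DC, 20), (31, DC, 22), (7, DC, 10), (7, DC, 29), (7, DC, 40)}
Apply σ_{city = CHI}; surviving tuples: {(10, CHI, 1), (10, CHI, 12), (10, CHI, 9), (20, CHI, 20), (20, CHI, 22), (24, CHI, 1), (24, CHI, 12), (24, CHI, 9), (31, CHI, 20), (31, CHI, 22)}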